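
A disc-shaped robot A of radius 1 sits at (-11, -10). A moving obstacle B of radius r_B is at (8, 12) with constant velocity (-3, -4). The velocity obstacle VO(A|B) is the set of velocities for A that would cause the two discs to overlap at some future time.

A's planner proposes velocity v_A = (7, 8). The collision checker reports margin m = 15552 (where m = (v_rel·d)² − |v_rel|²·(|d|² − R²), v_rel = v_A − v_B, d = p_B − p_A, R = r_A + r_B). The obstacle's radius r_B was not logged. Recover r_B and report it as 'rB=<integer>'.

m = 15552
d = (19, 22);  v_rel = (10, 12),  |v_rel|² = 244
v_rel×d = (10)·(22) − (12)·(19) = -8
since m = R²·244 − (-8)²:  R² = (64 + 15552) / 244 = 64
R = √64 = 8  ⇒  r_B = 8 − 1 = 7

rB=7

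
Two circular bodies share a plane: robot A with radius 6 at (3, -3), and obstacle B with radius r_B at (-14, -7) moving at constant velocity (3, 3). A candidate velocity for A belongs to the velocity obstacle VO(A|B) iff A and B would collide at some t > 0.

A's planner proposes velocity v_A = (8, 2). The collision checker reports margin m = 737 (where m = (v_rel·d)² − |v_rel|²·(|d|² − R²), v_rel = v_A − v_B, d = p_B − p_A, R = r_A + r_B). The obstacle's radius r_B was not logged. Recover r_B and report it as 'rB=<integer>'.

m = 737
d = (-17, -4);  v_rel = (5, -1),  |v_rel|² = 26
v_rel×d = (5)·(-4) − (-1)·(-17) = -37
since m = R²·26 − (-37)²:  R² = (1369 + 737) / 26 = 81
R = √81 = 9  ⇒  r_B = 9 − 6 = 3

rB=3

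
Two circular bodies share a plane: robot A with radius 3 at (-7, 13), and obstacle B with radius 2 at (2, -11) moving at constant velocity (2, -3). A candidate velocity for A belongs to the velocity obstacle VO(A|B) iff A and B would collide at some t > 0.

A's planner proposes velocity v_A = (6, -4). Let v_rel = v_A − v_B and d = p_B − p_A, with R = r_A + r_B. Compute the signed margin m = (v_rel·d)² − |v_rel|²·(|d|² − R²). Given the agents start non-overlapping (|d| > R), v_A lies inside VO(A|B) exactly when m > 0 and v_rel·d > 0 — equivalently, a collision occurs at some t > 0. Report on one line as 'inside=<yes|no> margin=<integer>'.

d = (9, -24),  |d|² = 657;  R = 3+2 = 5,  c = 657−5² = 632
v_rel = (4, -1),  |v_rel|² = 17;  v_rel·d = (4)·(9) + (-1)·(-24) = 60
17·t² − 120·t + 632 = 0  ⇒  m = 60² − 17·632 = -7144
m = -7144 < 0,  v_rel·d = 60 > 0  ⇒  outside

inside=no margin=-7144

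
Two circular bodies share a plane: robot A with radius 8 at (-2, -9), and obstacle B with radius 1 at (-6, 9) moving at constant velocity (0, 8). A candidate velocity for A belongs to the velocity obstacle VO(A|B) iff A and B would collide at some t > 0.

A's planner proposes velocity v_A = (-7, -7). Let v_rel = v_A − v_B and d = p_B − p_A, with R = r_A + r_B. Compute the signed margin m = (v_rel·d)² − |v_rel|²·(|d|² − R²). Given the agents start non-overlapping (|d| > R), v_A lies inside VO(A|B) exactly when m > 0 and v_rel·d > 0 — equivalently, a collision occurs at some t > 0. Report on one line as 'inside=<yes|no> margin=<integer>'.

d = (-4, 18),  |d|² = 340;  R = 8+1 = 9,  c = 340−9² = 259
v_rel = (-7, -15),  |v_rel|² = 274;  v_rel·d = (-7)·(-4) + (-15)·(18) = -242
274·t² + 484·t + 259 = 0  ⇒  m = (-242)² − 274·259 = -12402
m = -12402 < 0,  v_rel·d = -242 < 0  ⇒  outside

inside=no margin=-12402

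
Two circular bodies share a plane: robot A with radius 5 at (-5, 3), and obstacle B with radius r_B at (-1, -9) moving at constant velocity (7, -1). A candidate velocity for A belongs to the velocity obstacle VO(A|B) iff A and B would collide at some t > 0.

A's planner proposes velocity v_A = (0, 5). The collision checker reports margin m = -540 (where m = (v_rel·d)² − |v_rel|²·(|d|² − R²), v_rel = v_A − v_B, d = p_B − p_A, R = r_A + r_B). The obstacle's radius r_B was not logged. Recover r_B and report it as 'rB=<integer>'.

m = -540
d = (4, -12);  v_rel = (-7, 6),  |v_rel|² = 85
v_rel×d = (-7)·(-12) − (6)·(4) = 60
since m = R²·85 − 60²:  R² = (3600 + -540) / 85 = 36
R = √36 = 6  ⇒  r_B = 6 − 5 = 1

rB=1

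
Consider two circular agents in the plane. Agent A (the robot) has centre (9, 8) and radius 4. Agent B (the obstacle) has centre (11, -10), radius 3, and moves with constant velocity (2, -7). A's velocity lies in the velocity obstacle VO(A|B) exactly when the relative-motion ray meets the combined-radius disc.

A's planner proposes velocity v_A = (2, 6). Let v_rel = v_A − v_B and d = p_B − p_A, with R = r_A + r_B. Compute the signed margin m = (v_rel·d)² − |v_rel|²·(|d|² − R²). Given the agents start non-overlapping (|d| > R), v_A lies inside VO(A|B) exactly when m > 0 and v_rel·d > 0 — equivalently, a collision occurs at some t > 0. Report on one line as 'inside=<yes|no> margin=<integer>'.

d = (2, -18),  |d|² = 328;  R = 4+3 = 7,  c = 328−7² = 279
v_rel = (0, 13),  |v_rel|² = 169;  v_rel·d = (0)·(2) + (13)·(-18) = -234
169·t² + 468·t + 279 = 0  ⇒  m = (-234)² − 169·279 = 7605
m = 7605 > 0,  v_rel·d = -234 < 0  ⇒  outside

inside=no margin=7605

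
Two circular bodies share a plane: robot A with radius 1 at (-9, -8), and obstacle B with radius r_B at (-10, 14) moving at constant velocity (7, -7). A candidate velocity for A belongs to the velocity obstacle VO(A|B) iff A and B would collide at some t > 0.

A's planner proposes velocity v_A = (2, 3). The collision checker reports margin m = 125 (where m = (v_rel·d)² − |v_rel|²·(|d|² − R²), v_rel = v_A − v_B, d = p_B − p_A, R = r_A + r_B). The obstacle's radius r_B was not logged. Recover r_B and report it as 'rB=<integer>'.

m = 125
d = (-1, 22);  v_rel = (-5, 10),  |v_rel|² = 125
v_rel×d = (-5)·(22) − (10)·(-1) = -100
since m = R²·125 − (-100)²:  R² = (10000 + 125) / 125 = 81
R = √81 = 9  ⇒  r_B = 9 − 1 = 8

rB=8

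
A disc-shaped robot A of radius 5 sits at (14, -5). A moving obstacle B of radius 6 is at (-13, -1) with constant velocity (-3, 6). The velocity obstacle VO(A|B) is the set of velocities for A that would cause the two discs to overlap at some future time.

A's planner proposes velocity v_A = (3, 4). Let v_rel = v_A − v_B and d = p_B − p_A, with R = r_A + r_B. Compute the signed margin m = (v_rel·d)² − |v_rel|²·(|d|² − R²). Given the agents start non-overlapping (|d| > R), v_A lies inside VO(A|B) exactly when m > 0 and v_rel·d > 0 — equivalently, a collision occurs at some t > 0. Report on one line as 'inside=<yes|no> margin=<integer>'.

d = (-27, 4),  |d|² = 745;  R = 5+6 = 11,  c = 745−11² = 624
v_rel = (6, -2),  |v_rel|² = 40;  v_rel·d = (6)·(-27) + (-2)·(4) = -170
40·t² + 340·t + 624 = 0  ⇒  m = (-170)² − 40·624 = 3940
m = 3940 > 0,  v_rel·d = -170 < 0  ⇒  outside

inside=no margin=3940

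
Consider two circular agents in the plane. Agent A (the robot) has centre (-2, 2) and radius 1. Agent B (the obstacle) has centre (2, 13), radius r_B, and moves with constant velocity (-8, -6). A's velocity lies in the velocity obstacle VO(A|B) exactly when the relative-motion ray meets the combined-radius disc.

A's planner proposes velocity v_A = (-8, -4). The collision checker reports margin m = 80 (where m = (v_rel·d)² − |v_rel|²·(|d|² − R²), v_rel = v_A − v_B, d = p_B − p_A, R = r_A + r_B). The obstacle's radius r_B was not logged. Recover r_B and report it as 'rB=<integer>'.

m = 80
d = (4, 11);  v_rel = (0, 2),  |v_rel|² = 4
v_rel×d = (0)·(11) − (2)·(4) = -8
since m = R²·4 − (-8)²:  R² = (64 + 80) / 4 = 36
R = √36 = 6  ⇒  r_B = 6 − 1 = 5

rB=5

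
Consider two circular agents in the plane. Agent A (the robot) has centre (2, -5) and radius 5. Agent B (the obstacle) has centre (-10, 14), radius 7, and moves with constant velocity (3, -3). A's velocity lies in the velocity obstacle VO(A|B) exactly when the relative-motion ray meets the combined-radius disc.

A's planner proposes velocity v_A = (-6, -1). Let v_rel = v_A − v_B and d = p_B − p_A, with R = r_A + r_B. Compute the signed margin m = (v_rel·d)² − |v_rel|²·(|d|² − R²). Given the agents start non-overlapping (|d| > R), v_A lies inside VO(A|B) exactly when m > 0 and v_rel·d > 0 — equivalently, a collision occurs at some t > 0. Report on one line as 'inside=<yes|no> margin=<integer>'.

d = (-12, 19),  |d|² = 505;  R = 5+7 = 12,  c = 505−12² = 361
v_rel = (-9, 2),  |v_rel|² = 85;  v_rel·d = (-9)·(-12) + (2)·(19) = 146
85·t² − 292·t + 361 = 0  ⇒  m = 146² − 85·361 = -9369
m = -9369 < 0,  v_rel·d = 146 > 0  ⇒  outside

inside=no margin=-9369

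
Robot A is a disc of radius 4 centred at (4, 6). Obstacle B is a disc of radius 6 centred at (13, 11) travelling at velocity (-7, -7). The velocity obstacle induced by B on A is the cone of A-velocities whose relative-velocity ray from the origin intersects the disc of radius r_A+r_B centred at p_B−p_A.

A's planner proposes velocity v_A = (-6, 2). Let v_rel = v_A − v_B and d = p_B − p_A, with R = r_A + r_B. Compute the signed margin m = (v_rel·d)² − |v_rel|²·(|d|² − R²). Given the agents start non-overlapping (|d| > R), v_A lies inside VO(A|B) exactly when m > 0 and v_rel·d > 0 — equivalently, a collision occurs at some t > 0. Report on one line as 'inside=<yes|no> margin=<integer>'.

d = (9, 5),  |d|² = 106;  R = 4+6 = 10,  c = 106−10² = 6
v_rel = (1, 9),  |v_rel|² = 82;  v_rel·d = (1)·(9) + (9)·(5) = 54
82·t² − 108·t + 6 = 0  ⇒  m = 54² − 82·6 = 2424
m = 2424 > 0,  v_rel·d = 54 > 0  ⇒  inside

inside=yes margin=2424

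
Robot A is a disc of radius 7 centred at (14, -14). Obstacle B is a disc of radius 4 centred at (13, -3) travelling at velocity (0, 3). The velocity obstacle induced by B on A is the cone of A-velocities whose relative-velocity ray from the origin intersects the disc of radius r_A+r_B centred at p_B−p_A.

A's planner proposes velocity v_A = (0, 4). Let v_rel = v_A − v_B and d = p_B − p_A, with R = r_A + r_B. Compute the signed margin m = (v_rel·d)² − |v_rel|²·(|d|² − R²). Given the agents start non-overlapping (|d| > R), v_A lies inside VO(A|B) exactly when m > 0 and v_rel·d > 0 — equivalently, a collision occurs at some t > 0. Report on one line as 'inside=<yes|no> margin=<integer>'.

d = (-1, 11),  |d|² = 122;  R = 7+4 = 11,  c = 122−11² = 1
v_rel = (0, 1),  |v_rel|² = 1;  v_rel·d = (0)·(-1) + (1)·(11) = 11
1·t² − 22·t + 1 = 0  ⇒  m = 11² − 1·1 = 120
m = 120 > 0,  v_rel·d = 11 > 0  ⇒  inside

inside=yes margin=120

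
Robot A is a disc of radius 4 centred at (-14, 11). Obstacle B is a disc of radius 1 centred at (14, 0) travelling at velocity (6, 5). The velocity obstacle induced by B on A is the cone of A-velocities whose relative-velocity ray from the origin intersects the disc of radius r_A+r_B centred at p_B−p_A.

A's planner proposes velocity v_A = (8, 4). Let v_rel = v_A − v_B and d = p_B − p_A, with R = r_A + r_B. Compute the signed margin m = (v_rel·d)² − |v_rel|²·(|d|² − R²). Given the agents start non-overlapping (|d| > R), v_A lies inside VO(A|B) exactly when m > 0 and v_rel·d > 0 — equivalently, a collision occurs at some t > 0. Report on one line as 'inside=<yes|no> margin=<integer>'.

d = (28, -11),  |d|² = 905;  R = 4+1 = 5,  c = 905−5² = 880
v_rel = (2, -1),  |v_rel|² = 5;  v_rel·d = (2)·(28) + (-1)·(-11) = 67
5·t² − 134·t + 880 = 0  ⇒  m = 67² − 5·880 = 89
m = 89 > 0,  v_rel·d = 67 > 0  ⇒  inside

inside=yes margin=89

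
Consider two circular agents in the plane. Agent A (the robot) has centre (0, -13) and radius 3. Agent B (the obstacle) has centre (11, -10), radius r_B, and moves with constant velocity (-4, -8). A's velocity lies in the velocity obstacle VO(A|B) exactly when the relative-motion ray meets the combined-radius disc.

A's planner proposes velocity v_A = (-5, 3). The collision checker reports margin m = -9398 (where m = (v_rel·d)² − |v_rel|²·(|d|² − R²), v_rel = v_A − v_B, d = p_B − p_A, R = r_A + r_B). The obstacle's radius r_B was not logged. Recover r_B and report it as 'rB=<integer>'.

m = -9398
d = (11, 3);  v_rel = (-1, 11),  |v_rel|² = 122
v_rel×d = (-1)·(3) − (11)·(11) = -124
since m = R²·122 − (-124)²:  R² = (15376 + -9398) / 122 = 49
R = √49 = 7  ⇒  r_B = 7 − 3 = 4

rB=4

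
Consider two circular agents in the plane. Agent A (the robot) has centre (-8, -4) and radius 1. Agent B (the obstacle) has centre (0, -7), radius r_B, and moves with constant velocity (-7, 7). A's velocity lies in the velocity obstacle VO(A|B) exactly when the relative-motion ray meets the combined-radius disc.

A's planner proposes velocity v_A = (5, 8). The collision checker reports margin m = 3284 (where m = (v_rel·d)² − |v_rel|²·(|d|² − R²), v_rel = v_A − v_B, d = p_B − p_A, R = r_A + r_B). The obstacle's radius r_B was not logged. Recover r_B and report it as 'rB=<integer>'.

m = 3284
d = (8, -3);  v_rel = (12, 1),  |v_rel|² = 145
v_rel×d = (12)·(-3) − (1)·(8) = -44
since m = R²·145 − (-44)²:  R² = (1936 + 3284) / 145 = 36
R = √36 = 6  ⇒  r_B = 6 − 1 = 5

rB=5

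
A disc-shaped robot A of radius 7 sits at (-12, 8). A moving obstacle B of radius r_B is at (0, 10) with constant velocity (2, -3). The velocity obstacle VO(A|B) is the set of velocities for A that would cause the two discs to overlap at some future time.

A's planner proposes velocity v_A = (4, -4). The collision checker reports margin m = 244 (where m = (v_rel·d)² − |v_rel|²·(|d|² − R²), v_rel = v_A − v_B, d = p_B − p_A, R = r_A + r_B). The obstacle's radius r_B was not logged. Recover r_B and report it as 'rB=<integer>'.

m = 244
d = (12, 2);  v_rel = (2, -1),  |v_rel|² = 5
v_rel×d = (2)·(2) − (-1)·(12) = 16
since m = R²·5 − 16²:  R² = (256 + 244) / 5 = 100
R = √100 = 10  ⇒  r_B = 10 − 7 = 3

rB=3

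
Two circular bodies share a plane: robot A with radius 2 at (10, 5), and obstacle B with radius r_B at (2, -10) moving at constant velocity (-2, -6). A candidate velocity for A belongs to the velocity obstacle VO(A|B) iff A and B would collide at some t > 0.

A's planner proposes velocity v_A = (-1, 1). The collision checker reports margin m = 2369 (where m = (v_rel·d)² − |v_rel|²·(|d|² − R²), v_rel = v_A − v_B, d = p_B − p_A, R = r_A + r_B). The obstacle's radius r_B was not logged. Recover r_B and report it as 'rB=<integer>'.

m = 2369
d = (-8, -15);  v_rel = (1, 7),  |v_rel|² = 50
v_rel×d = (1)·(-15) − (7)·(-8) = 41
since m = R²·50 − 41²:  R² = (1681 + 2369) / 50 = 81
R = √81 = 9  ⇒  r_B = 9 − 2 = 7

rB=7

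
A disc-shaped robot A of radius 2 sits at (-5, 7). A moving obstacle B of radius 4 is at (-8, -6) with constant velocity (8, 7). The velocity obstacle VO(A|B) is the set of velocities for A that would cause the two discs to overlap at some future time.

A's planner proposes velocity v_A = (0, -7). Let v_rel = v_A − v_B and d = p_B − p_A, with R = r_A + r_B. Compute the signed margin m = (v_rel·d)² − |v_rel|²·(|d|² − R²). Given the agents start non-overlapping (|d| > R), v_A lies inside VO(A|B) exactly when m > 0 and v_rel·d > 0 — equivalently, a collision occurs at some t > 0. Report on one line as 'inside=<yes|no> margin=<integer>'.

d = (-3, -13),  |d|² = 178;  R = 2+4 = 6,  c = 178−6² = 142
v_rel = (-8, -14),  |v_rel|² = 260;  v_rel·d = (-8)·(-3) + (-14)·(-13) = 206
260·t² − 412·t + 142 = 0  ⇒  m = 206² − 260·142 = 5516
m = 5516 > 0,  v_rel·d = 206 > 0  ⇒  inside

inside=yes margin=5516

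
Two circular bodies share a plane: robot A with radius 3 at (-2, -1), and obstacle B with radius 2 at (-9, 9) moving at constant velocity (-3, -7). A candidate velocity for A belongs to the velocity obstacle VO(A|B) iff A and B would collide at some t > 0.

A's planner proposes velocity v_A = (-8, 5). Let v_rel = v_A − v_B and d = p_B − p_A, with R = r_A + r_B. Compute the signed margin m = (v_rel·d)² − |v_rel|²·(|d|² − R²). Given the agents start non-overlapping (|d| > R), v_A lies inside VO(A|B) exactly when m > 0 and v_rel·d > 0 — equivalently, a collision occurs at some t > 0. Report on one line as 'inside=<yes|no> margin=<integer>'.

d = (-7, 10),  |d|² = 149;  R = 3+2 = 5,  c = 149−5² = 124
v_rel = (-5, 12),  |v_rel|² = 169;  v_rel·d = (-5)·(-7) + (12)·(10) = 155
169·t² − 310·t + 124 = 0  ⇒  m = 155² − 169·124 = 3069
m = 3069 > 0,  v_rel·d = 155 > 0  ⇒  inside

inside=yes margin=3069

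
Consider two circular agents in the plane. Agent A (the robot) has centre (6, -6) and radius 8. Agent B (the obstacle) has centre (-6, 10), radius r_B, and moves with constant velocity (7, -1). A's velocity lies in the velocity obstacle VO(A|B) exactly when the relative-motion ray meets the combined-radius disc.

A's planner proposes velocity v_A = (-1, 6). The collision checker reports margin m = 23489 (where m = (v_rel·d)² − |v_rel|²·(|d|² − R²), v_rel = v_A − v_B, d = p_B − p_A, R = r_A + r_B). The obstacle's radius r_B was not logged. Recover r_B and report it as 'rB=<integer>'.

m = 23489
d = (-12, 16);  v_rel = (-8, 7),  |v_rel|² = 113
v_rel×d = (-8)·(16) − (7)·(-12) = -44
since m = R²·113 − (-44)²:  R² = (1936 + 23489) / 113 = 225
R = √225 = 15  ⇒  r_B = 15 − 8 = 7

rB=7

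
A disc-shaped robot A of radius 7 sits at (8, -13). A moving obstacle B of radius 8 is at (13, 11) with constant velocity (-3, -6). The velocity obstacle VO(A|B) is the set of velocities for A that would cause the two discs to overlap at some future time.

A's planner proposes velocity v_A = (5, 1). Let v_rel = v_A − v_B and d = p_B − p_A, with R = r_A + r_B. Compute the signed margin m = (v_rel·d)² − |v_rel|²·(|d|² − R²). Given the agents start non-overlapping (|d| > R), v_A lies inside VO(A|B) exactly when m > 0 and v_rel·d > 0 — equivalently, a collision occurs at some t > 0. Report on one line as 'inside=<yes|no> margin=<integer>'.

d = (5, 24),  |d|² = 601;  R = 7+8 = 15,  c = 601−15² = 376
v_rel = (8, 7),  |v_rel|² = 113;  v_rel·d = (8)·(5) + (7)·(24) = 208
113·t² − 416·t + 376 = 0  ⇒  m = 208² − 113·376 = 776
m = 776 > 0,  v_rel·d = 208 > 0  ⇒  inside

inside=yes margin=776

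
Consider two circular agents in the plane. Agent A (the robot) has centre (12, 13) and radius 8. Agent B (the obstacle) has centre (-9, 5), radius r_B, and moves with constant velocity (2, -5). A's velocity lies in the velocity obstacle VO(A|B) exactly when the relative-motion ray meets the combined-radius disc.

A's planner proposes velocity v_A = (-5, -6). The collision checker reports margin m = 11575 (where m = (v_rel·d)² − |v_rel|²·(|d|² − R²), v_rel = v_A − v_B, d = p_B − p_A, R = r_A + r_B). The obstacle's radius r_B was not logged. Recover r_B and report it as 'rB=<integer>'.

m = 11575
d = (-21, -8);  v_rel = (-7, -1),  |v_rel|² = 50
v_rel×d = (-7)·(-8) − (-1)·(-21) = 35
since m = R²·50 − 35²:  R² = (1225 + 11575) / 50 = 256
R = √256 = 16  ⇒  r_B = 16 − 8 = 8

rB=8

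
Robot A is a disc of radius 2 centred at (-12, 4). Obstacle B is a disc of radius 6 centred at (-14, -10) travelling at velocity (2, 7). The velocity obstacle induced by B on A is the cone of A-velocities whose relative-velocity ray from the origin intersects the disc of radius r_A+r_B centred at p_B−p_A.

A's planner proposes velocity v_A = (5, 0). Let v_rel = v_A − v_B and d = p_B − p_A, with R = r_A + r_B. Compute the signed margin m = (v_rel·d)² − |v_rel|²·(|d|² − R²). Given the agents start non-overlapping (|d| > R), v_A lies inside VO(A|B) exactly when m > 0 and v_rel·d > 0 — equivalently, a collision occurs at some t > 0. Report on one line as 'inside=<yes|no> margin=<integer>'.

d = (-2, -14),  |d|² = 200;  R = 2+6 = 8,  c = 200−8² = 136
v_rel = (3, -7),  |v_rel|² = 58;  v_rel·d = (3)·(-2) + (-7)·(-14) = 92
58·t² − 184·t + 136 = 0  ⇒  m = 92² − 58·136 = 576
m = 576 > 0,  v_rel·d = 92 > 0  ⇒  inside

inside=yes margin=576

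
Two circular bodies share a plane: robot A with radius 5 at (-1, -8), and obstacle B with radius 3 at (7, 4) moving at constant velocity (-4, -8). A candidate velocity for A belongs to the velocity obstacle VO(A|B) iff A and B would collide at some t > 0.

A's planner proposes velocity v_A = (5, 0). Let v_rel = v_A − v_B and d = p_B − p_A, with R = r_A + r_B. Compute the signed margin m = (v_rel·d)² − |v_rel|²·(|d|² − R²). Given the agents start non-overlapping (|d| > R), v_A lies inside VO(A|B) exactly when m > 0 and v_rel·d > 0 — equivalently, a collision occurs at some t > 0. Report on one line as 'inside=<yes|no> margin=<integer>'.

d = (8, 12),  |d|² = 208;  R = 5+3 = 8,  c = 208−8² = 144
v_rel = (9, 8),  |v_rel|² = 145;  v_rel·d = (9)·(8) + (8)·(12) = 168
145·t² − 336·t + 144 = 0  ⇒  m = 168² − 145·144 = 7344
m = 7344 > 0,  v_rel·d = 168 > 0  ⇒  inside

inside=yes margin=7344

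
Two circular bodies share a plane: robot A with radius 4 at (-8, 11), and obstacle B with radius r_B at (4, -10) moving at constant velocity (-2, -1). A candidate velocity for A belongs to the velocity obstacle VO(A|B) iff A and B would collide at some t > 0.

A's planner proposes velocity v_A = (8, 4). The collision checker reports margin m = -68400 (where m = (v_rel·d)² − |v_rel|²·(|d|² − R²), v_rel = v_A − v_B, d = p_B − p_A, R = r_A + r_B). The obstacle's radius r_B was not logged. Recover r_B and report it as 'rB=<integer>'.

m = -68400
d = (12, -21);  v_rel = (10, 5),  |v_rel|² = 125
v_rel×d = (10)·(-21) − (5)·(12) = -270
since m = R²·125 − (-270)²:  R² = (72900 + -68400) / 125 = 36
R = √36 = 6  ⇒  r_B = 6 − 4 = 2

rB=2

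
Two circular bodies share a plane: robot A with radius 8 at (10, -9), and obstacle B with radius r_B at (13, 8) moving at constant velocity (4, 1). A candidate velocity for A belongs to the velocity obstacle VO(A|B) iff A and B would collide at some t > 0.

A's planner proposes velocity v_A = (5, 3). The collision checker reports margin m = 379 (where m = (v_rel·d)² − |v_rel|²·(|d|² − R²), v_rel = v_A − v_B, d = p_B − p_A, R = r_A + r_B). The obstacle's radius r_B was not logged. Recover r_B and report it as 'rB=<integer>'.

m = 379
d = (3, 17);  v_rel = (1, 2),  |v_rel|² = 5
v_rel×d = (1)·(17) − (2)·(3) = 11
since m = R²·5 − 11²:  R² = (121 + 379) / 5 = 100
R = √100 = 10  ⇒  r_B = 10 − 8 = 2

rB=2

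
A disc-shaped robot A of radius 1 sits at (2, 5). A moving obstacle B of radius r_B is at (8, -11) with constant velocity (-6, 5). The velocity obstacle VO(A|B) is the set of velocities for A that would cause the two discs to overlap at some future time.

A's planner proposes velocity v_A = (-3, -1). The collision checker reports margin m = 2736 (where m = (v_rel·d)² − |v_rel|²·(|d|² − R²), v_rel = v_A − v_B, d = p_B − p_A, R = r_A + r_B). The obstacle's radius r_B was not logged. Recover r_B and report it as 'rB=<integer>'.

m = 2736
d = (6, -16);  v_rel = (3, -6),  |v_rel|² = 45
v_rel×d = (3)·(-16) − (-6)·(6) = -12
since m = R²·45 − (-12)²:  R² = (144 + 2736) / 45 = 64
R = √64 = 8  ⇒  r_B = 8 − 1 = 7

rB=7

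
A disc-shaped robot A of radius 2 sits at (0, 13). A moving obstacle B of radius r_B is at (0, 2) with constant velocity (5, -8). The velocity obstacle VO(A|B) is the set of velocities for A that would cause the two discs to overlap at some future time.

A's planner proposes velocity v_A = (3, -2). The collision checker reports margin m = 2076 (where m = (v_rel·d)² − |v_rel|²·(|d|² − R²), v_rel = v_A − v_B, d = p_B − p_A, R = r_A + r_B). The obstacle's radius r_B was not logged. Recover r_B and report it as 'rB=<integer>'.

m = 2076
d = (0, -11);  v_rel = (-2, 6),  |v_rel|² = 40
v_rel×d = (-2)·(-11) − (6)·(0) = 22
since m = R²·40 − 22²:  R² = (484 + 2076) / 40 = 64
R = √64 = 8  ⇒  r_B = 8 − 2 = 6

rB=6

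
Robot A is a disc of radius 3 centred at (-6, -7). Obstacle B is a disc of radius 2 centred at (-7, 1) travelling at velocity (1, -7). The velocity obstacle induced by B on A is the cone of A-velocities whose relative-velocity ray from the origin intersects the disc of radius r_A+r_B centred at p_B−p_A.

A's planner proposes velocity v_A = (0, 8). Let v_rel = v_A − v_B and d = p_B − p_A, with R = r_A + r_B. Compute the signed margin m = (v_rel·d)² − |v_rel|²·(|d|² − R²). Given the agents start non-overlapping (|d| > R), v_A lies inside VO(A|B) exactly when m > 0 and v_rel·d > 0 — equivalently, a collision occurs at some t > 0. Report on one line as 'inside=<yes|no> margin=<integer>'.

d = (-1, 8),  |d|² = 65;  R = 3+2 = 5,  c = 65−5² = 40
v_rel = (-1, 15),  |v_rel|² = 226;  v_rel·d = (-1)·(-1) + (15)·(8) = 121
226·t² − 242·t + 40 = 0  ⇒  m = 121² − 226·40 = 5601
m = 5601 > 0,  v_rel·d = 121 > 0  ⇒  inside

inside=yes margin=5601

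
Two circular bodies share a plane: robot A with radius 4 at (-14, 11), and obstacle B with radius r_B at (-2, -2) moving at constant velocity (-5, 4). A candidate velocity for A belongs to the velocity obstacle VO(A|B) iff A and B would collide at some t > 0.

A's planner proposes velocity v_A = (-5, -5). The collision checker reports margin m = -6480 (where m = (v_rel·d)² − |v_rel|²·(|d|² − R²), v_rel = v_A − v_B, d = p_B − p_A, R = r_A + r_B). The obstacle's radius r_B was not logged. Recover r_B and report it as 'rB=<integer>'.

m = -6480
d = (12, -13);  v_rel = (0, -9),  |v_rel|² = 81
v_rel×d = (0)·(-13) − (-9)·(12) = 108
since m = R²·81 − 108²:  R² = (11664 + -6480) / 81 = 64
R = √64 = 8  ⇒  r_B = 8 − 4 = 4

rB=4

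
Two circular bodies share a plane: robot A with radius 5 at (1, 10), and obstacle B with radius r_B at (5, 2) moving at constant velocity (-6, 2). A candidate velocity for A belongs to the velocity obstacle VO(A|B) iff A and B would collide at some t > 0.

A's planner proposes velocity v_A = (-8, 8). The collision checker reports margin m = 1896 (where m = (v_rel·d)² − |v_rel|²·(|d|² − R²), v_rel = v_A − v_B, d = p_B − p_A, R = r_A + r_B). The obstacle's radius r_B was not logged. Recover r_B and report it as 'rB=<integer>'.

m = 1896
d = (4, -8);  v_rel = (-2, 6),  |v_rel|² = 40
v_rel×d = (-2)·(-8) − (6)·(4) = -8
since m = R²·40 − (-8)²:  R² = (64 + 1896) / 40 = 49
R = √49 = 7  ⇒  r_B = 7 − 5 = 2

rB=2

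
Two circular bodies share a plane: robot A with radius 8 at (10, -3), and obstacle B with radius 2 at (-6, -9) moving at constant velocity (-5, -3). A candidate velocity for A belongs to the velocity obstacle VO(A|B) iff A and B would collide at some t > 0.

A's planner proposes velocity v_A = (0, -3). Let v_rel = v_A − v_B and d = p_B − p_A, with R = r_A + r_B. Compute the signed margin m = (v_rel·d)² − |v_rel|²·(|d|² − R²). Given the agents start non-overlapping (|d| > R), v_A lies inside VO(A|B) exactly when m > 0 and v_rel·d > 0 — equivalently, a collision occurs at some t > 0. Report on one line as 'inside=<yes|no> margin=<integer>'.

d = (-16, -6),  |d|² = 292;  R = 8+2 = 10,  c = 292−10² = 192
v_rel = (5, 0),  |v_rel|² = 25;  v_rel·d = (5)·(-16) + (0)·(-6) = -80
25·t² + 160·t + 192 = 0  ⇒  m = (-80)² − 25·192 = 1600
m = 1600 > 0,  v_rel·d = -80 < 0  ⇒  outside

inside=no margin=1600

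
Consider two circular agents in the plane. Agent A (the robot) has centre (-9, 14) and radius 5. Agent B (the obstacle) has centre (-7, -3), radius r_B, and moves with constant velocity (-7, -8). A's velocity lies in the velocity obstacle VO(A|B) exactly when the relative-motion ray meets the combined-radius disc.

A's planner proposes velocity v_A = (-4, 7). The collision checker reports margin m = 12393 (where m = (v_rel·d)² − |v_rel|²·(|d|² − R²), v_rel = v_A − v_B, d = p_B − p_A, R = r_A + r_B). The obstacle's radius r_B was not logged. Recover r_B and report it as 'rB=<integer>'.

m = 12393
d = (2, -17);  v_rel = (3, 15),  |v_rel|² = 234
v_rel×d = (3)·(-17) − (15)·(2) = -81
since m = R²·234 − (-81)²:  R² = (6561 + 12393) / 234 = 81
R = √81 = 9  ⇒  r_B = 9 − 5 = 4

rB=4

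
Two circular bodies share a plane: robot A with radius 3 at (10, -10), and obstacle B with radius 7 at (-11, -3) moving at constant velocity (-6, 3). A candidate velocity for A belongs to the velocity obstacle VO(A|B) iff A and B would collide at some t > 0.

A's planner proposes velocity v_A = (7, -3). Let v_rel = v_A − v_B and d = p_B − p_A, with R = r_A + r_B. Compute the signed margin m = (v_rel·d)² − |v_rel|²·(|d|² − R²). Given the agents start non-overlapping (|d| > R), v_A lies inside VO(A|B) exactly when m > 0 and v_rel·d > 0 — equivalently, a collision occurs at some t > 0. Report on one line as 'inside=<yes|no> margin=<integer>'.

d = (-21, 7),  |d|² = 490;  R = 3+7 = 10,  c = 490−10² = 390
v_rel = (13, -6),  |v_rel|² = 205;  v_rel·d = (13)·(-21) + (-6)·(7) = -315
205·t² + 630·t + 390 = 0  ⇒  m = (-315)² − 205·390 = 19275
m = 19275 > 0,  v_rel·d = -315 < 0  ⇒  outside

inside=no margin=19275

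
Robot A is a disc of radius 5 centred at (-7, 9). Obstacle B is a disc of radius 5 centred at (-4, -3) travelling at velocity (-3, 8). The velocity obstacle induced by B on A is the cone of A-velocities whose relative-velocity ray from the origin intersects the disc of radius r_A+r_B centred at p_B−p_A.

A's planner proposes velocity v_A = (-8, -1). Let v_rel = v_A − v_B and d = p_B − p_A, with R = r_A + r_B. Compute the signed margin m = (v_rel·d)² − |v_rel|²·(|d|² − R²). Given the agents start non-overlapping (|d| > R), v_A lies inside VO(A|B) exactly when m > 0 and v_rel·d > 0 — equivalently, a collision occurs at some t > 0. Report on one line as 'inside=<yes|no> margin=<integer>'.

d = (3, -12),  |d|² = 153;  R = 5+5 = 10,  c = 153−10² = 53
v_rel = (-5, -9),  |v_rel|² = 106;  v_rel·d = (-5)·(3) + (-9)·(-12) = 93
106·t² − 186·t + 53 = 0  ⇒  m = 93² − 106·53 = 3031
m = 3031 > 0,  v_rel·d = 93 > 0  ⇒  inside

inside=yes margin=3031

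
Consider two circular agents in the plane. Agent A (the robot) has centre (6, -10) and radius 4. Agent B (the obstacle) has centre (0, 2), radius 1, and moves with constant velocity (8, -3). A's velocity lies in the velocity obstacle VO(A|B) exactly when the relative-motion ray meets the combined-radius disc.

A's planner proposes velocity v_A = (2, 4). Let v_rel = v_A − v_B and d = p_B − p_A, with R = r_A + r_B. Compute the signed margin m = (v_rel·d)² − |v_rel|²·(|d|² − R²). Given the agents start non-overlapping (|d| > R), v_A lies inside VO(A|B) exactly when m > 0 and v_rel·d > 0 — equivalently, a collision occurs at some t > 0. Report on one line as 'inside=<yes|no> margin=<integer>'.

d = (-6, 12),  |d|² = 180;  R = 4+1 = 5,  c = 180−5² = 155
v_rel = (-6, 7),  |v_rel|² = 85;  v_rel·d = (-6)·(-6) + (7)·(12) = 120
85·t² − 240·t + 155 = 0  ⇒  m = 120² − 85·155 = 1225
m = 1225 > 0,  v_rel·d = 120 > 0  ⇒  inside

inside=yes margin=1225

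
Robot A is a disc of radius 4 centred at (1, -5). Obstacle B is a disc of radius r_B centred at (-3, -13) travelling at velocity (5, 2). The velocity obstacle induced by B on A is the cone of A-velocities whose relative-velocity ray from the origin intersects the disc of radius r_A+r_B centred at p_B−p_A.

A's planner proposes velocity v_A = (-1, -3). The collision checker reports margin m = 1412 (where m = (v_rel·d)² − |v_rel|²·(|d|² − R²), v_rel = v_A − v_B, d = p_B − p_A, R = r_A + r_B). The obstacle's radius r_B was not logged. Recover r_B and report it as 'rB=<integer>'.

m = 1412
d = (-4, -8);  v_rel = (-6, -5),  |v_rel|² = 61
v_rel×d = (-6)·(-8) − (-5)·(-4) = 28
since m = R²·61 − 28²:  R² = (784 + 1412) / 61 = 36
R = √36 = 6  ⇒  r_B = 6 − 4 = 2

rB=2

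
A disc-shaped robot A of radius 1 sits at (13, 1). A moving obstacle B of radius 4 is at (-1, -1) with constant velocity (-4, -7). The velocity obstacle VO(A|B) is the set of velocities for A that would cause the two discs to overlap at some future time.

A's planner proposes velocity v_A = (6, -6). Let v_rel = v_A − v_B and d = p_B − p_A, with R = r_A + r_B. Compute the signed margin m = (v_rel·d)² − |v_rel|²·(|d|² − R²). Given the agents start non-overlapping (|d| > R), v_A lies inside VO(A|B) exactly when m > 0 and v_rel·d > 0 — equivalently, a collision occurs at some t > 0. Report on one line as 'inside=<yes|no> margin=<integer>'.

d = (-14, -2),  |d|² = 200;  R = 1+4 = 5,  c = 200−5² = 175
v_rel = (10, 1),  |v_rel|² = 101;  v_rel·d = (10)·(-14) + (1)·(-2) = -142
101·t² + 284·t + 175 = 0  ⇒  m = (-142)² − 101·175 = 2489
m = 2489 > 0,  v_rel·d = -142 < 0  ⇒  outside

inside=no margin=2489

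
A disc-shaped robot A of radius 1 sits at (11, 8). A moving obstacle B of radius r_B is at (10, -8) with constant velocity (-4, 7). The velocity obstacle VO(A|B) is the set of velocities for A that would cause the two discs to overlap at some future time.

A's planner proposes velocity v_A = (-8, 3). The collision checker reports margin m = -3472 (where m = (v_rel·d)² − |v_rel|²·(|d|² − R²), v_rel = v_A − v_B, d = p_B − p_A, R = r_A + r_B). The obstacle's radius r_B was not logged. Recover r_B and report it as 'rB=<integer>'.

m = -3472
d = (-1, -16);  v_rel = (-4, -4),  |v_rel|² = 32
v_rel×d = (-4)·(-16) − (-4)·(-1) = 60
since m = R²·32 − 60²:  R² = (3600 + -3472) / 32 = 4
R = √4 = 2  ⇒  r_B = 2 − 1 = 1

rB=1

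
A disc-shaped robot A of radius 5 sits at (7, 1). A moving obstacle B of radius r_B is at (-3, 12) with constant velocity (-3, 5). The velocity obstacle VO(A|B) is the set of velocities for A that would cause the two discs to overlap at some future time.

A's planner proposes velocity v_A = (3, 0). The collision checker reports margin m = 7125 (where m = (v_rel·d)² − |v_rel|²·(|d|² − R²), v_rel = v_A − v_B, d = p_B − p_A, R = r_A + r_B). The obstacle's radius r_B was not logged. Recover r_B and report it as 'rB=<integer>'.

m = 7125
d = (-10, 11);  v_rel = (6, -5),  |v_rel|² = 61
v_rel×d = (6)·(11) − (-5)·(-10) = 16
since m = R²·61 − 16²:  R² = (256 + 7125) / 61 = 121
R = √121 = 11  ⇒  r_B = 11 − 5 = 6

rB=6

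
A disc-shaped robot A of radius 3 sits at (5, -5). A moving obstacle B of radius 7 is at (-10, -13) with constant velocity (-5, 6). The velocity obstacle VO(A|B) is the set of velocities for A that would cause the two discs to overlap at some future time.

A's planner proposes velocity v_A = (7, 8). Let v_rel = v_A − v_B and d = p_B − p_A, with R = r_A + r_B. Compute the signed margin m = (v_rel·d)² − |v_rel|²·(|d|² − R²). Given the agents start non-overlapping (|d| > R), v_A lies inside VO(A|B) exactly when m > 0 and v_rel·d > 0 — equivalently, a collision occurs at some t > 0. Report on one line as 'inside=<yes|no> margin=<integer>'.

d = (-15, -8),  |d|² = 289;  R = 3+7 = 10,  c = 289−10² = 189
v_rel = (12, 2),  |v_rel|² = 148;  v_rel·d = (12)·(-15) + (2)·(-8) = -196
148·t² + 392·t + 189 = 0  ⇒  m = (-196)² − 148·189 = 10444
m = 10444 > 0,  v_rel·d = -196 < 0  ⇒  outside

inside=no margin=10444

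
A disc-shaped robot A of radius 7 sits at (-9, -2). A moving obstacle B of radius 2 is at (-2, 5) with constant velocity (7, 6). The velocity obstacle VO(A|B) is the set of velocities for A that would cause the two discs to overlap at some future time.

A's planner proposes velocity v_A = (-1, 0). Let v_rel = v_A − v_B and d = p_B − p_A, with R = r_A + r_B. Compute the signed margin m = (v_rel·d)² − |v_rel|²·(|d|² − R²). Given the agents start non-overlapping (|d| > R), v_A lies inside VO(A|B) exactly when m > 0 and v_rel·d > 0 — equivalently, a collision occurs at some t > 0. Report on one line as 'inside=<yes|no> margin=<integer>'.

d = (7, 7),  |d|² = 98;  R = 7+2 = 9,  c = 98−9² = 17
v_rel = (-8, -6),  |v_rel|² = 100;  v_rel·d = (-8)·(7) + (-6)·(7) = -98
100·t² + 196·t + 17 = 0  ⇒  m = (-98)² − 100·17 = 7904
m = 7904 > 0,  v_rel·d = -98 < 0  ⇒  outside

inside=no margin=7904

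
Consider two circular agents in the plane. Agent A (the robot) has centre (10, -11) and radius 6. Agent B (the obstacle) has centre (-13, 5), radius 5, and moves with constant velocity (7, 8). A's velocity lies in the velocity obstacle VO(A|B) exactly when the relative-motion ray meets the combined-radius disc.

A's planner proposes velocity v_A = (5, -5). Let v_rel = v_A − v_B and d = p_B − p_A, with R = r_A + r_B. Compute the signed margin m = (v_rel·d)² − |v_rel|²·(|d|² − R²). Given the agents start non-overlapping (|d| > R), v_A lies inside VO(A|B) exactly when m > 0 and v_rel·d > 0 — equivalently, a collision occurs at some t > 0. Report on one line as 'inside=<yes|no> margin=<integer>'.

d = (-23, 16),  |d|² = 785;  R = 6+5 = 11,  c = 785−11² = 664
v_rel = (-2, -13),  |v_rel|² = 173;  v_rel·d = (-2)·(-23) + (-13)·(16) = -162
173·t² + 324·t + 664 = 0  ⇒  m = (-162)² − 173·664 = -88628
m = -88628 < 0,  v_rel·d = -162 < 0  ⇒  outside

inside=no margin=-88628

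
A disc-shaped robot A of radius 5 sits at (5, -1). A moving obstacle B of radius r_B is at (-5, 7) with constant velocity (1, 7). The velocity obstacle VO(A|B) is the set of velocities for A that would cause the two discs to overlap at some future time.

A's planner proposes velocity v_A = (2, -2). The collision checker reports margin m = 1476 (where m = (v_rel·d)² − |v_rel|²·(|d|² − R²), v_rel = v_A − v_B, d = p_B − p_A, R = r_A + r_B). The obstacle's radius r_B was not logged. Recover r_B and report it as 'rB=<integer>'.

m = 1476
d = (-10, 8);  v_rel = (1, -9),  |v_rel|² = 82
v_rel×d = (1)·(8) − (-9)·(-10) = -82
since m = R²·82 − (-82)²:  R² = (6724 + 1476) / 82 = 100
R = √100 = 10  ⇒  r_B = 10 − 5 = 5

rB=5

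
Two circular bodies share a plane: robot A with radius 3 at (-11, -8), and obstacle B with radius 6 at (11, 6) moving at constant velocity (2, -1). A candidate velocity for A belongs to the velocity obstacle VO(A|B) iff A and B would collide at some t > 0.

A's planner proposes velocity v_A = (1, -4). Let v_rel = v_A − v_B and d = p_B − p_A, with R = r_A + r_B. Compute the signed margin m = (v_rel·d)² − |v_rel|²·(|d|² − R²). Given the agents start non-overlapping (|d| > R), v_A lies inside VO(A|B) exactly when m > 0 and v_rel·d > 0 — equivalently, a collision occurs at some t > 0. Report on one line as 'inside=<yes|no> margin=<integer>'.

d = (22, 14),  |d|² = 680;  R = 3+6 = 9,  c = 680−9² = 599
v_rel = (-1, -3),  |v_rel|² = 10;  v_rel·d = (-1)·(22) + (-3)·(14) = -64
10·t² + 128·t + 599 = 0  ⇒  m = (-64)² − 10·599 = -1894
m = -1894 < 0,  v_rel·d = -64 < 0  ⇒  outside

inside=no margin=-1894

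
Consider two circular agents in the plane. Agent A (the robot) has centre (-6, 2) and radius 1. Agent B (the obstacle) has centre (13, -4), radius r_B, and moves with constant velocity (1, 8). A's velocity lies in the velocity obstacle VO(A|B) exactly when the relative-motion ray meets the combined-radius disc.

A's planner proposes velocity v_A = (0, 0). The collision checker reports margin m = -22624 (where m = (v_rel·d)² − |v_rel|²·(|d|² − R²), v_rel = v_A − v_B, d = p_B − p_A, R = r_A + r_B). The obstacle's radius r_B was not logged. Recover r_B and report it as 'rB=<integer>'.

m = -22624
d = (19, -6);  v_rel = (-1, -8),  |v_rel|² = 65
v_rel×d = (-1)·(-6) − (-8)·(19) = 158
since m = R²·65 − 158²:  R² = (24964 + -22624) / 65 = 36
R = √36 = 6  ⇒  r_B = 6 − 1 = 5

rB=5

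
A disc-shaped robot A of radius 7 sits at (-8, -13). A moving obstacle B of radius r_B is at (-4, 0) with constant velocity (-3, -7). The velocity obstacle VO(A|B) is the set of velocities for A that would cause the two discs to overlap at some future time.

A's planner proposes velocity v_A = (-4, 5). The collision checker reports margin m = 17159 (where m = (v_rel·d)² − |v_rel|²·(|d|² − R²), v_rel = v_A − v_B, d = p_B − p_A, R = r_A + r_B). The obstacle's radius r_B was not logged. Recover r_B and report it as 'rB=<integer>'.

m = 17159
d = (4, 13);  v_rel = (-1, 12),  |v_rel|² = 145
v_rel×d = (-1)·(13) − (12)·(4) = -61
since m = R²·145 − (-61)²:  R² = (3721 + 17159) / 145 = 144
R = √144 = 12  ⇒  r_B = 12 − 7 = 5

rB=5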